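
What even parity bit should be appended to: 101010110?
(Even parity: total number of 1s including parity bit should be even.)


Number of 1s in data: 5
Parity bit: 1

1


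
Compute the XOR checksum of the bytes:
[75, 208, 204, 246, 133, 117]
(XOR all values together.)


XOR chain: 75 ^ 208 ^ 204 ^ 246 ^ 133 ^ 117 = 81

81


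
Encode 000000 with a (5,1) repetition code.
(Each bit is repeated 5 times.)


Each bit -> 5 copies

000000000000000000000000000000


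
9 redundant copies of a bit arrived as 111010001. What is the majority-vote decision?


Ones: 5 out of 9
Threshold: 5

1 (5/9 voted 1)


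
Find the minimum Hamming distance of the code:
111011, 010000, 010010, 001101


Comparing all pairs, minimum distance: 1
Can detect 0 errors, correct 0 errors

1


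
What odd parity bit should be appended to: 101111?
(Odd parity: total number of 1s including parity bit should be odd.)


Number of 1s in data: 5
Parity bit: 0

0


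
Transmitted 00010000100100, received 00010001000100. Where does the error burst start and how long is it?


XOR: 00000001100000

Burst at position 7, length 2


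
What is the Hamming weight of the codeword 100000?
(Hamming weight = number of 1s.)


Counting 1s in 100000

1


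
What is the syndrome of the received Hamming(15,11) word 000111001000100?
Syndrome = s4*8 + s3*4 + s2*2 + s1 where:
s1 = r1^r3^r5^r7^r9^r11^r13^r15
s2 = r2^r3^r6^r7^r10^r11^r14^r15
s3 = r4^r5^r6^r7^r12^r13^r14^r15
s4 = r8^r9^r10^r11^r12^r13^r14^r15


s1=1, s2=1, s3=0, s4=0

Syndrome = 3 (error at position 3)


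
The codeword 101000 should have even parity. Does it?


Number of 1s: 2

Yes, parity is correct (2 ones)


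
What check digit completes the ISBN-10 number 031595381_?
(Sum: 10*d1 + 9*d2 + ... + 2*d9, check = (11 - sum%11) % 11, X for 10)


Weighted sum: 187
187 mod 11 = 0

Check digit: 0


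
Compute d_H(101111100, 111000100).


XOR: 010111000
Count of 1s: 4

4


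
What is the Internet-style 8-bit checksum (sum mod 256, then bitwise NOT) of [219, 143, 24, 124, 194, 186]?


Sum = 890 mod 256 = 122
Complement = 133

133


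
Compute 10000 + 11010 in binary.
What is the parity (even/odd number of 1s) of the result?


10000 = 16
11010 = 26
Sum = 42 = 101010
1s count = 3

odd parity (3 ones in 101010)


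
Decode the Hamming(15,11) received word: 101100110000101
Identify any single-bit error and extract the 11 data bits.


Syndrome = 11: error at position 11

Data: 10010010101 (corrected bit 11)


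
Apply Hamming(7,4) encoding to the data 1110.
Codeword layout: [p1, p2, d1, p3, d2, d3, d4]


Parity bits: p1=0, p2=0, p3=0

0010110


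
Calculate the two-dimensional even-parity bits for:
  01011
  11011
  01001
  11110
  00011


Row parities: 10000
Column parities: 00100

Row P: 10000, Col P: 00100, Corner: 1


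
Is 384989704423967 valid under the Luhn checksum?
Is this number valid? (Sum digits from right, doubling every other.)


Luhn sum = 86
86 mod 10 = 6

Invalid (Luhn sum mod 10 = 6)


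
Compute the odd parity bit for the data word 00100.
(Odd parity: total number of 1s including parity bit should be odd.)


Number of 1s in data: 1
Parity bit: 0

0


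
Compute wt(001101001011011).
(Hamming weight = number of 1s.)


Counting 1s in 001101001011011

8


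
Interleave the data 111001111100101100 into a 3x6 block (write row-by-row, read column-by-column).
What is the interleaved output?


Matrix:
  111001
  111100
  101100
Read columns: 111110111011000100

111110111011000100


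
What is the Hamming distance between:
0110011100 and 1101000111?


XOR: 1011011011
Count of 1s: 7

7


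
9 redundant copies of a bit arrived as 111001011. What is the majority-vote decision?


Ones: 6 out of 9
Threshold: 5

1 (6/9 voted 1)


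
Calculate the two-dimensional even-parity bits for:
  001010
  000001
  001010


Row parities: 010
Column parities: 000001

Row P: 010, Col P: 000001, Corner: 1


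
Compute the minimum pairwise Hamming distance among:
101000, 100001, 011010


Comparing all pairs, minimum distance: 2
Can detect 1 errors, correct 0 errors

2


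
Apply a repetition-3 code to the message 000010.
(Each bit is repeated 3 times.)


Each bit -> 3 copies

000000000000111000


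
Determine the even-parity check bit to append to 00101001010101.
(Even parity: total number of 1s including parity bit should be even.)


Number of 1s in data: 6
Parity bit: 0

0


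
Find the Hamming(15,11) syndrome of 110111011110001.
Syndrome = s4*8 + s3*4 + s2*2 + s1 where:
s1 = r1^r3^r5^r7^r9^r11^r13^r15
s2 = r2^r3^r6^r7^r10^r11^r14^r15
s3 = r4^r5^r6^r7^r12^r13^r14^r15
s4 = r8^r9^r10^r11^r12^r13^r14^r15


s1=1, s2=1, s3=0, s4=1

Syndrome = 11 (error at position 11)


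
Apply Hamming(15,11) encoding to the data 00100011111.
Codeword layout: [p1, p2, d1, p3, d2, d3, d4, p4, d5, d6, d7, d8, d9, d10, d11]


Parity bits: p1=1, p2=0, p3=1, p4=1

100101010011111


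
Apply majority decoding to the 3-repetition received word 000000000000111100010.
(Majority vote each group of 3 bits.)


Groups: 000, 000, 000, 000, 111, 100, 010
Majority votes: 0000100

0000100


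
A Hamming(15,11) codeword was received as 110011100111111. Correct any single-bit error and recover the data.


Syndrome = 6: error at position 6

Data: 01010111111 (corrected bit 6)


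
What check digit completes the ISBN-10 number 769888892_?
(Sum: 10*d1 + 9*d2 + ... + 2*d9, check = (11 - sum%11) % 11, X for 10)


Weighted sum: 403
403 mod 11 = 7

Check digit: 4


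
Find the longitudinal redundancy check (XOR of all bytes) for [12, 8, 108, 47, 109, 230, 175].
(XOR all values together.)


XOR chain: 12 ^ 8 ^ 108 ^ 47 ^ 109 ^ 230 ^ 175 = 99

99


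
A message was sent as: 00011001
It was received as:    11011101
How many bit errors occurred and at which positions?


XOR: 11000100

3 error(s) at position(s): 0, 1, 5


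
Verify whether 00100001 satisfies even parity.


Number of 1s: 2

Yes, parity is correct (2 ones)


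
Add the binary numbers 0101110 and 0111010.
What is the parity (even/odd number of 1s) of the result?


0101110 = 46
0111010 = 58
Sum = 104 = 1101000
1s count = 3

odd parity (3 ones in 1101000)


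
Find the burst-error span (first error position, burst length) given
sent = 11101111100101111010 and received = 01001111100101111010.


XOR: 10100000000000000000

Burst at position 0, length 3


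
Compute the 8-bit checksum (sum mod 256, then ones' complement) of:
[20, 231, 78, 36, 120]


Sum = 485 mod 256 = 229
Complement = 26

26


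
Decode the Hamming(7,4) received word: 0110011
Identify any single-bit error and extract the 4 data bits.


Syndrome = 0: no error detected

Data: 1011 (no errors)


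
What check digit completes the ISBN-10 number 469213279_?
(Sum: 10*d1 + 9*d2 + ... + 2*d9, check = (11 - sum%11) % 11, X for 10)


Weighted sum: 248
248 mod 11 = 6

Check digit: 5


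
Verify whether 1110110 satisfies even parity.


Number of 1s: 5

No, parity error (5 ones)


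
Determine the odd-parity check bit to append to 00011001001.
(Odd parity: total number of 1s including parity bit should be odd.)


Number of 1s in data: 4
Parity bit: 1

1


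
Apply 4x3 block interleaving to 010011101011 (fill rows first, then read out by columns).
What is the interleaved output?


Matrix:
  010
  011
  101
  011
Read columns: 001011010111

001011010111


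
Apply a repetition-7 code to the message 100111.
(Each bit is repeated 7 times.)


Each bit -> 7 copies

111111100000000000000111111111111111111111


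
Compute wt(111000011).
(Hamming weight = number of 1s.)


Counting 1s in 111000011

5


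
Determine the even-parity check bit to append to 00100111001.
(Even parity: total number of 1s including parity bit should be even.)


Number of 1s in data: 5
Parity bit: 1

1


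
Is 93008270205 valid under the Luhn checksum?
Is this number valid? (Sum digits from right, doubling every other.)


Luhn sum = 41
41 mod 10 = 1

Invalid (Luhn sum mod 10 = 1)


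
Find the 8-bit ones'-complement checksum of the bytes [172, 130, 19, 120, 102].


Sum = 543 mod 256 = 31
Complement = 224

224


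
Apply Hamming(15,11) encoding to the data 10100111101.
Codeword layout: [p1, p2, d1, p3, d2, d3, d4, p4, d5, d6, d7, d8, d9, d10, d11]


Parity bits: p1=0, p2=1, p3=0, p4=1

011001010111101


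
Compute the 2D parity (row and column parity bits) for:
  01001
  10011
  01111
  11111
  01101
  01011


Row parities: 010111
Column parities: 01100

Row P: 010111, Col P: 01100, Corner: 0


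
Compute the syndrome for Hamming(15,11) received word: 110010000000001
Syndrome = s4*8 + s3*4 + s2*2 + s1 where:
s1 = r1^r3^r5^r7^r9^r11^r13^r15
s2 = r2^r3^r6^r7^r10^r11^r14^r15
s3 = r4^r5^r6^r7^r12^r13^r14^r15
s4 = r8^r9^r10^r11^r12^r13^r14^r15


s1=1, s2=0, s3=0, s4=1

Syndrome = 9 (error at position 9)


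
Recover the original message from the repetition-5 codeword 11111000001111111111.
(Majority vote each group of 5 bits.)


Groups: 11111, 00000, 11111, 11111
Majority votes: 1011

1011


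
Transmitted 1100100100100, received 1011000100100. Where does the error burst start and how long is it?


XOR: 0111100000000

Burst at position 1, length 4


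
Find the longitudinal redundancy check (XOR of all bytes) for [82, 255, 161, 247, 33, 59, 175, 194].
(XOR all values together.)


XOR chain: 82 ^ 255 ^ 161 ^ 247 ^ 33 ^ 59 ^ 175 ^ 194 = 140

140


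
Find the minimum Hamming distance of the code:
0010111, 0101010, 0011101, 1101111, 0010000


Comparing all pairs, minimum distance: 2
Can detect 1 errors, correct 0 errors

2


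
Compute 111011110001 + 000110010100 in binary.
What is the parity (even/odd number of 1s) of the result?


111011110001 = 3825
000110010100 = 404
Sum = 4229 = 1000010000101
1s count = 4

even parity (4 ones in 1000010000101)


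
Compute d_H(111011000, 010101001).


XOR: 101110001
Count of 1s: 5

5


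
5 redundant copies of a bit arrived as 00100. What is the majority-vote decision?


Ones: 1 out of 5
Threshold: 3

0 (1/5 voted 1)


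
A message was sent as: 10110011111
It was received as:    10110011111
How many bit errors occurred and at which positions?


XOR: 00000000000

0 errors (received matches sent)


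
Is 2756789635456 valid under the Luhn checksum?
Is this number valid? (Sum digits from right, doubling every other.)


Luhn sum = 56
56 mod 10 = 6

Invalid (Luhn sum mod 10 = 6)


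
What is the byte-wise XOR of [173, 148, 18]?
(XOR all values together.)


XOR chain: 173 ^ 148 ^ 18 = 43

43


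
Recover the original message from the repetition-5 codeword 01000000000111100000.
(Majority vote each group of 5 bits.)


Groups: 01000, 00000, 01111, 00000
Majority votes: 0010

0010


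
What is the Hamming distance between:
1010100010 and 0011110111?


XOR: 1001010101
Count of 1s: 5

5


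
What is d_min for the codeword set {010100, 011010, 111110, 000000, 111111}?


Comparing all pairs, minimum distance: 1
Can detect 0 errors, correct 0 errors

1


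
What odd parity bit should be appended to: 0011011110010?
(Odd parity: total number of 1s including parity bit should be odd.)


Number of 1s in data: 7
Parity bit: 0

0


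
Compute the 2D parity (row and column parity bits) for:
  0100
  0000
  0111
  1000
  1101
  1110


Row parities: 101111
Column parities: 1000

Row P: 101111, Col P: 1000, Corner: 1


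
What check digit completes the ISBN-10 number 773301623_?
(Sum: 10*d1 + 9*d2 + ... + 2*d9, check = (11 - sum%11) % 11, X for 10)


Weighted sum: 219
219 mod 11 = 10

Check digit: 1


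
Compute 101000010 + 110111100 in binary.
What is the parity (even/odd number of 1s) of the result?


101000010 = 322
110111100 = 444
Sum = 766 = 1011111110
1s count = 8

even parity (8 ones in 1011111110)


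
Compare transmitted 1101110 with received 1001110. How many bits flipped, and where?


XOR: 0100000

1 error(s) at position(s): 1


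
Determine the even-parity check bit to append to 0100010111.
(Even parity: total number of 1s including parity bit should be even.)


Number of 1s in data: 5
Parity bit: 1

1


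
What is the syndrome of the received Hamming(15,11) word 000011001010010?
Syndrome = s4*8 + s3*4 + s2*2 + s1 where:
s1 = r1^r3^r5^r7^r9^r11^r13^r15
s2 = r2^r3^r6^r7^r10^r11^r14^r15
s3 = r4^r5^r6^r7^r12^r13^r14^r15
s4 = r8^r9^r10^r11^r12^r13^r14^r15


s1=1, s2=1, s3=1, s4=1

Syndrome = 15 (error at position 15)


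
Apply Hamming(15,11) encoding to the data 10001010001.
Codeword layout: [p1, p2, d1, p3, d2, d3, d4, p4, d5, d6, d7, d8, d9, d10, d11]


Parity bits: p1=0, p2=1, p3=1, p4=1

011100011010001


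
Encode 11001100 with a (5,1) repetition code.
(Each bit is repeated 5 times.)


Each bit -> 5 copies

1111111111000000000011111111110000000000


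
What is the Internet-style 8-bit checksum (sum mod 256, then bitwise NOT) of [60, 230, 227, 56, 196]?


Sum = 769 mod 256 = 1
Complement = 254

254


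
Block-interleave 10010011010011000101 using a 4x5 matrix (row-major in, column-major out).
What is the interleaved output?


Matrix:
  10010
  01101
  00110
  00101
Read columns: 10000100011110100101

10000100011110100101


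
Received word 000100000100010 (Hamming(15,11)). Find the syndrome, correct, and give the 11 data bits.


Syndrome = 0: no error detected

Data: 00000100010 (no errors)


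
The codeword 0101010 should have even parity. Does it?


Number of 1s: 3

No, parity error (3 ones)


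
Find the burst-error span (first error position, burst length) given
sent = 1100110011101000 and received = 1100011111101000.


XOR: 0000101100000000

Burst at position 4, length 4


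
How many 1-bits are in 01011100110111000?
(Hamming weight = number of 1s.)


Counting 1s in 01011100110111000

9


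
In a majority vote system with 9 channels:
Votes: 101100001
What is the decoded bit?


Ones: 4 out of 9
Threshold: 5

0 (4/9 voted 1)


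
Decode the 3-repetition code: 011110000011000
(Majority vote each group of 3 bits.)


Groups: 011, 110, 000, 011, 000
Majority votes: 11010

11010


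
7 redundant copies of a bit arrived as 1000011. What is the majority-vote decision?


Ones: 3 out of 7
Threshold: 4

0 (3/7 voted 1)


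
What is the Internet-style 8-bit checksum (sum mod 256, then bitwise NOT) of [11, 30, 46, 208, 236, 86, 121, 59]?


Sum = 797 mod 256 = 29
Complement = 226

226


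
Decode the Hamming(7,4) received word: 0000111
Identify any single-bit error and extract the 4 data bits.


Syndrome = 4: error at position 4

Data: 0111 (corrected bit 4)


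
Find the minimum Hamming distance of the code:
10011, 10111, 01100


Comparing all pairs, minimum distance: 1
Can detect 0 errors, correct 0 errors

1


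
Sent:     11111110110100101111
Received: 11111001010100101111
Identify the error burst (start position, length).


XOR: 00000111100000000000

Burst at position 5, length 4


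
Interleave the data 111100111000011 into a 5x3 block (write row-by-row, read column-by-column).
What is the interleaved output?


Matrix:
  111
  100
  111
  000
  011
Read columns: 111001010110101

111001010110101


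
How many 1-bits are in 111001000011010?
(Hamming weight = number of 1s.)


Counting 1s in 111001000011010

7


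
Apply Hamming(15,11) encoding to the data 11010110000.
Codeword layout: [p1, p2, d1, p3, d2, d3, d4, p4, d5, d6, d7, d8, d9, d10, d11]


Parity bits: p1=0, p2=0, p3=0, p4=0

001010100110000


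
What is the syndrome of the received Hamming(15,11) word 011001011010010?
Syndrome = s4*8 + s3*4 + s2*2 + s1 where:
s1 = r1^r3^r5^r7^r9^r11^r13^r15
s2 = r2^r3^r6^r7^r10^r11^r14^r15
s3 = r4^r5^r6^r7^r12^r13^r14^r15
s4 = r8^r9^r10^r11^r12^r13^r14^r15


s1=1, s2=1, s3=0, s4=0

Syndrome = 3 (error at position 3)


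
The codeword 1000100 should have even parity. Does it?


Number of 1s: 2

Yes, parity is correct (2 ones)


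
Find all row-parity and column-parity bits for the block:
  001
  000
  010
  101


Row parities: 1010
Column parities: 110

Row P: 1010, Col P: 110, Corner: 0


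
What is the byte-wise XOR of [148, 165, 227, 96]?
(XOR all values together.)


XOR chain: 148 ^ 165 ^ 227 ^ 96 = 178

178


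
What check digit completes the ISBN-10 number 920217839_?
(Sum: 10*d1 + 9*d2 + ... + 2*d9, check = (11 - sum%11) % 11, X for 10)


Weighted sum: 222
222 mod 11 = 2

Check digit: 9


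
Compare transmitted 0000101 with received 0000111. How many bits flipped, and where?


XOR: 0000010

1 error(s) at position(s): 5


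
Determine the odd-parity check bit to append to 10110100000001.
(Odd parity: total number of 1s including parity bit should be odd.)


Number of 1s in data: 5
Parity bit: 0

0


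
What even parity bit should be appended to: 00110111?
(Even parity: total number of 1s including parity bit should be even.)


Number of 1s in data: 5
Parity bit: 1

1


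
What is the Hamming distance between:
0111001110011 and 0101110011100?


XOR: 0010111101111
Count of 1s: 9

9


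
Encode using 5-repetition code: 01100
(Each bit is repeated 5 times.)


Each bit -> 5 copies

0000011111111110000000000


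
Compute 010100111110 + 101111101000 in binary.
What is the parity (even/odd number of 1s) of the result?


010100111110 = 1342
101111101000 = 3048
Sum = 4390 = 1000100100110
1s count = 5

odd parity (5 ones in 1000100100110)


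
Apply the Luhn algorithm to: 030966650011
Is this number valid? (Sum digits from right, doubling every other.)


Luhn sum = 32
32 mod 10 = 2

Invalid (Luhn sum mod 10 = 2)


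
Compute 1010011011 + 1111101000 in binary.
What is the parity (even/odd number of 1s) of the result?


1010011011 = 667
1111101000 = 1000
Sum = 1667 = 11010000011
1s count = 5

odd parity (5 ones in 11010000011)


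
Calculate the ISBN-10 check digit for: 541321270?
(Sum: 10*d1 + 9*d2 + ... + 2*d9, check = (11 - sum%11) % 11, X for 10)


Weighted sum: 161
161 mod 11 = 7

Check digit: 4


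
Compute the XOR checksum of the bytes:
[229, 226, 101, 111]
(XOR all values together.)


XOR chain: 229 ^ 226 ^ 101 ^ 111 = 13

13


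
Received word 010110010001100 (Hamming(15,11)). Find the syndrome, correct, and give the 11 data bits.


Syndrome = 10: error at position 10

Data: 01000101100 (corrected bit 10)


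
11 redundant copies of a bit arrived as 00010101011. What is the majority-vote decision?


Ones: 5 out of 11
Threshold: 6

0 (5/11 voted 1)


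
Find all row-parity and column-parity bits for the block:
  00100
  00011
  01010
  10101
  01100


Row parities: 10010
Column parities: 10100

Row P: 10010, Col P: 10100, Corner: 0


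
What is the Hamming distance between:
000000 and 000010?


XOR: 000010
Count of 1s: 1

1


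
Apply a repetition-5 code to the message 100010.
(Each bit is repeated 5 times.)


Each bit -> 5 copies

111110000000000000001111100000


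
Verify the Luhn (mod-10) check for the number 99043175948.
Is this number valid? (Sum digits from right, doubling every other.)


Luhn sum = 64
64 mod 10 = 4

Invalid (Luhn sum mod 10 = 4)


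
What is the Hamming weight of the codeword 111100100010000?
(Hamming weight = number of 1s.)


Counting 1s in 111100100010000

6


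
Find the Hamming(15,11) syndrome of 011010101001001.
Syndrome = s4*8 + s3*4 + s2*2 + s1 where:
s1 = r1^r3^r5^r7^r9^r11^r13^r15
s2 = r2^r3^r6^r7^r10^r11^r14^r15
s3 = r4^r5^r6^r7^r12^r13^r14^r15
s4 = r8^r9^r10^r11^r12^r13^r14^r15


s1=1, s2=0, s3=0, s4=1

Syndrome = 9 (error at position 9)


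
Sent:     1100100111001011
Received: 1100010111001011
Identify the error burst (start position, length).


XOR: 0000110000000000

Burst at position 4, length 2


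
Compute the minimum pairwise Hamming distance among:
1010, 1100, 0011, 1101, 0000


Comparing all pairs, minimum distance: 1
Can detect 0 errors, correct 0 errors

1


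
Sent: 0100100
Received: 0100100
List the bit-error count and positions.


XOR: 0000000

0 errors (received matches sent)


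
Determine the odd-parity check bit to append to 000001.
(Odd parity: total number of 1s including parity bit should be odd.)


Number of 1s in data: 1
Parity bit: 0

0


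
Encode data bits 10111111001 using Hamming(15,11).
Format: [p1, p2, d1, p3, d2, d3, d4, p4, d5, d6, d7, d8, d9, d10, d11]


Parity bits: p1=1, p2=0, p3=0, p4=1

101001111111001


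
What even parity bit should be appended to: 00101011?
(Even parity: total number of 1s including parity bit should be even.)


Number of 1s in data: 4
Parity bit: 0

0


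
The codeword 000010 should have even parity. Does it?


Number of 1s: 1

No, parity error (1 ones)


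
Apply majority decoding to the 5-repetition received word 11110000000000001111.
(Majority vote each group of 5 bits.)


Groups: 11110, 00000, 00000, 01111
Majority votes: 1001

1001


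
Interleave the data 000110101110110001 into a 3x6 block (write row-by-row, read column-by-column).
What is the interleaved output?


Matrix:
  000110
  101110
  110001
Read columns: 011001010110110001

011001010110110001


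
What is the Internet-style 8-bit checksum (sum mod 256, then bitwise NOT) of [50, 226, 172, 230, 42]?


Sum = 720 mod 256 = 208
Complement = 47

47


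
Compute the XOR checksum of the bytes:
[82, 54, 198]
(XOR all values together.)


XOR chain: 82 ^ 54 ^ 198 = 162

162


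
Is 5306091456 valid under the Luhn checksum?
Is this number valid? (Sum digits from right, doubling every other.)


Luhn sum = 32
32 mod 10 = 2

Invalid (Luhn sum mod 10 = 2)


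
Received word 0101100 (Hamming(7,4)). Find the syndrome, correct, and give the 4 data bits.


Syndrome = 3: error at position 3

Data: 1100 (corrected bit 3)


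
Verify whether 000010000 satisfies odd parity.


Number of 1s: 1

Yes, parity is correct (1 ones)


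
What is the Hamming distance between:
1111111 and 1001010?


XOR: 0110101
Count of 1s: 4

4


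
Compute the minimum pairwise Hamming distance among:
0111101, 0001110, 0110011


Comparing all pairs, minimum distance: 3
Can detect 2 errors, correct 1 errors

3


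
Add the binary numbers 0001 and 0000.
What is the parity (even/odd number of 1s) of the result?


0001 = 1
0000 = 0
Sum = 1 = 1
1s count = 1

odd parity (1 ones in 1)


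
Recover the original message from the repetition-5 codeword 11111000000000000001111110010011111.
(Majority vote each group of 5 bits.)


Groups: 11111, 00000, 00000, 00001, 11111, 00100, 11111
Majority votes: 1000101

1000101


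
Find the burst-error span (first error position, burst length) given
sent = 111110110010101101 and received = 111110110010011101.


XOR: 000000000000110000

Burst at position 12, length 2


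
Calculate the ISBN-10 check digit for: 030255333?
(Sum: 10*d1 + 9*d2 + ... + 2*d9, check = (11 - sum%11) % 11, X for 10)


Weighted sum: 123
123 mod 11 = 2

Check digit: 9


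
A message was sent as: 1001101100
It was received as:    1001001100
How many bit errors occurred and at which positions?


XOR: 0000100000

1 error(s) at position(s): 4


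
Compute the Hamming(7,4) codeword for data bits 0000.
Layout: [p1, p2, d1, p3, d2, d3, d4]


Parity bits: p1=0, p2=0, p3=0

0000000


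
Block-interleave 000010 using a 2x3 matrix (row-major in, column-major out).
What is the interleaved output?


Matrix:
  000
  010
Read columns: 000100

000100


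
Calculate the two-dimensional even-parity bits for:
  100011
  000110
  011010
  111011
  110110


Row parities: 10110
Column parities: 110010

Row P: 10110, Col P: 110010, Corner: 1


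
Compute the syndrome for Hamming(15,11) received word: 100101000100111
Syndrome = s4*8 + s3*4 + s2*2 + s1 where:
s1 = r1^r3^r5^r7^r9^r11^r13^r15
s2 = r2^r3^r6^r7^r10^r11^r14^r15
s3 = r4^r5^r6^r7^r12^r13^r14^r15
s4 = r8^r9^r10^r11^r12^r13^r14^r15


s1=1, s2=0, s3=1, s4=0

Syndrome = 5 (error at position 5)


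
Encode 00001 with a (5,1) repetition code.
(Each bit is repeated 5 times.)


Each bit -> 5 copies

0000000000000000000011111


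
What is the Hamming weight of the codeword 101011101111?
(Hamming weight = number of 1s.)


Counting 1s in 101011101111

9


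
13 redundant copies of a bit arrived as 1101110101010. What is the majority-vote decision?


Ones: 8 out of 13
Threshold: 7

1 (8/13 voted 1)


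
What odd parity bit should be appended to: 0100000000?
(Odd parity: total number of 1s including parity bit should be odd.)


Number of 1s in data: 1
Parity bit: 0

0


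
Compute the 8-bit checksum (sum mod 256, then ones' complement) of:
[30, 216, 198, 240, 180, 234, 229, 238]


Sum = 1565 mod 256 = 29
Complement = 226

226


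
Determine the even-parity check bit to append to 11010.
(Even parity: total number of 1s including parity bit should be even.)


Number of 1s in data: 3
Parity bit: 1

1


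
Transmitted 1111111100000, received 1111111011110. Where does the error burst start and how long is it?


XOR: 0000000111110

Burst at position 7, length 5


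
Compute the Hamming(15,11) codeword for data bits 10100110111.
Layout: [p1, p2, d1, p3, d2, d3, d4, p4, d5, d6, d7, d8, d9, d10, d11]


Parity bits: p1=0, p2=0, p3=0, p4=1

001001010110111


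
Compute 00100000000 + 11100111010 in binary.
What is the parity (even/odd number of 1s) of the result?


00100000000 = 256
11100111010 = 1850
Sum = 2106 = 100000111010
1s count = 5

odd parity (5 ones in 100000111010)


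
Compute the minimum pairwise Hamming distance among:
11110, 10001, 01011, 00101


Comparing all pairs, minimum distance: 2
Can detect 1 errors, correct 0 errors

2


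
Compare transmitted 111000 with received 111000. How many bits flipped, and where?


XOR: 000000

0 errors (received matches sent)


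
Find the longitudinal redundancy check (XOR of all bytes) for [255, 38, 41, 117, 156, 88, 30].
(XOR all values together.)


XOR chain: 255 ^ 38 ^ 41 ^ 117 ^ 156 ^ 88 ^ 30 = 95

95


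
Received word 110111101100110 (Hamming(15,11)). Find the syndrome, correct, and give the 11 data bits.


Syndrome = 3: error at position 3

Data: 11111100110 (corrected bit 3)


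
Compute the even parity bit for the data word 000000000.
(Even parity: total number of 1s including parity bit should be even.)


Number of 1s in data: 0
Parity bit: 0

0


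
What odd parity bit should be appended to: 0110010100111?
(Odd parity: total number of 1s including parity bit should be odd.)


Number of 1s in data: 7
Parity bit: 0

0


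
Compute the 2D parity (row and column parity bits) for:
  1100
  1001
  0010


Row parities: 001
Column parities: 0111

Row P: 001, Col P: 0111, Corner: 1


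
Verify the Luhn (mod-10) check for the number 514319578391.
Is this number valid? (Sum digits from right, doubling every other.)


Luhn sum = 52
52 mod 10 = 2

Invalid (Luhn sum mod 10 = 2)


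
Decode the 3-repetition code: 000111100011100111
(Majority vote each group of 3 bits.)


Groups: 000, 111, 100, 011, 100, 111
Majority votes: 010101

010101


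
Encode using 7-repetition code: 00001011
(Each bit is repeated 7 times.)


Each bit -> 7 copies

00000000000000000000000000001111111000000011111111111111


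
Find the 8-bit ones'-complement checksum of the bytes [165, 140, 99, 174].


Sum = 578 mod 256 = 66
Complement = 189

189


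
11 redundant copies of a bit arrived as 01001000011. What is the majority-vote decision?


Ones: 4 out of 11
Threshold: 6

0 (4/11 voted 1)


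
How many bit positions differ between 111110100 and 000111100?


XOR: 111001000
Count of 1s: 4

4


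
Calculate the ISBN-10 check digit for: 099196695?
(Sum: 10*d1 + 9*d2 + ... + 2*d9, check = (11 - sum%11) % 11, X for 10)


Weighted sum: 305
305 mod 11 = 8

Check digit: 3


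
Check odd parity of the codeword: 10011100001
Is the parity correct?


Number of 1s: 5

Yes, parity is correct (5 ones)


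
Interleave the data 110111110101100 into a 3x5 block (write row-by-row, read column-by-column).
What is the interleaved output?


Matrix:
  11011
  11101
  01100
Read columns: 110111011100110

110111011100110


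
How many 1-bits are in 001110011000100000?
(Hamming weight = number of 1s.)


Counting 1s in 001110011000100000

6


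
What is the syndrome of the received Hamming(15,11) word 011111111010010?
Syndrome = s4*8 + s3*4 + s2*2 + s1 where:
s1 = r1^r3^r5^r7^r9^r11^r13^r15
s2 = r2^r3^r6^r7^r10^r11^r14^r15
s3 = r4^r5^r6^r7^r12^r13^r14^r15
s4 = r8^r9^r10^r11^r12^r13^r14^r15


s1=1, s2=0, s3=1, s4=0

Syndrome = 5 (error at position 5)


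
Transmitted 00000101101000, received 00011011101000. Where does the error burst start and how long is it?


XOR: 00011110000000

Burst at position 3, length 4


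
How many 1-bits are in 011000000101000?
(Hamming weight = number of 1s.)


Counting 1s in 011000000101000

4


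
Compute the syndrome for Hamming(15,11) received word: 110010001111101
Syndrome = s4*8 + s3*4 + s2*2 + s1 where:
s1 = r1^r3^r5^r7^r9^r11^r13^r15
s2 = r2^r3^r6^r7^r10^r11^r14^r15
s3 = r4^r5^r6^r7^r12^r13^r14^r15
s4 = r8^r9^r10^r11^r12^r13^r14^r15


s1=0, s2=0, s3=0, s4=0

Syndrome = 0 (no error)


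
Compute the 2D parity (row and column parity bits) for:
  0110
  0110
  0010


Row parities: 001
Column parities: 0010

Row P: 001, Col P: 0010, Corner: 1


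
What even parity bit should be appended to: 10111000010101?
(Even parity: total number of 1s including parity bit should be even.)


Number of 1s in data: 7
Parity bit: 1

1


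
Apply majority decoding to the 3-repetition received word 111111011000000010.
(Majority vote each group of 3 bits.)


Groups: 111, 111, 011, 000, 000, 010
Majority votes: 111000

111000


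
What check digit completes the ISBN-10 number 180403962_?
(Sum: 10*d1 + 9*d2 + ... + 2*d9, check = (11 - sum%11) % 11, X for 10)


Weighted sum: 183
183 mod 11 = 7

Check digit: 4


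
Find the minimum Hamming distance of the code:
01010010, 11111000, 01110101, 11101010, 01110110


Comparing all pairs, minimum distance: 2
Can detect 1 errors, correct 0 errors

2


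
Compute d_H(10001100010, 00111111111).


XOR: 10110011101
Count of 1s: 7

7


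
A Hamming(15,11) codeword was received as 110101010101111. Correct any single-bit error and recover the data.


Syndrome = 3: error at position 3

Data: 10100101111 (corrected bit 3)


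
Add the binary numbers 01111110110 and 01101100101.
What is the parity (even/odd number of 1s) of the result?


01111110110 = 1014
01101100101 = 869
Sum = 1883 = 11101011011
1s count = 8

even parity (8 ones in 11101011011)


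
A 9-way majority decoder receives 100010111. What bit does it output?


Ones: 5 out of 9
Threshold: 5

1 (5/9 voted 1)


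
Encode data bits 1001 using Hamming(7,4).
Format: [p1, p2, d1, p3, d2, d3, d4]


Parity bits: p1=0, p2=0, p3=1

0011001


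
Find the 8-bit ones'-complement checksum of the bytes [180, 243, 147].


Sum = 570 mod 256 = 58
Complement = 197

197


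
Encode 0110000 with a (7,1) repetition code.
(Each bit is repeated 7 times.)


Each bit -> 7 copies

0000000111111111111110000000000000000000000000000


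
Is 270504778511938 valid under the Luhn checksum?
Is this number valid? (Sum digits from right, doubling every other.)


Luhn sum = 63
63 mod 10 = 3

Invalid (Luhn sum mod 10 = 3)


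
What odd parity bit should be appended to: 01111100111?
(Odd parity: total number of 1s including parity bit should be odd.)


Number of 1s in data: 8
Parity bit: 1

1


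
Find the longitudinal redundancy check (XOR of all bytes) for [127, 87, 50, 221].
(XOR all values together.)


XOR chain: 127 ^ 87 ^ 50 ^ 221 = 199

199


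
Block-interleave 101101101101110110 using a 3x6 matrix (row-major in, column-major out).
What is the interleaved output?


Matrix:
  101101
  101101
  110110
Read columns: 111001110111001110

111001110111001110


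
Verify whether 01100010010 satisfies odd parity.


Number of 1s: 4

No, parity error (4 ones)


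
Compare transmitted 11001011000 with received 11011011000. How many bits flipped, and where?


XOR: 00010000000

1 error(s) at position(s): 3


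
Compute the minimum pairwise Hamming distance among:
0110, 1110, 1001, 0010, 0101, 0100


Comparing all pairs, minimum distance: 1
Can detect 0 errors, correct 0 errors

1


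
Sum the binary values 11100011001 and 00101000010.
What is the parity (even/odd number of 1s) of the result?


11100011001 = 1817
00101000010 = 322
Sum = 2139 = 100001011011
1s count = 6

even parity (6 ones in 100001011011)


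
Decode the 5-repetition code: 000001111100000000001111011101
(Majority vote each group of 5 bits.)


Groups: 00000, 11111, 00000, 00000, 11110, 11101
Majority votes: 010011

010011


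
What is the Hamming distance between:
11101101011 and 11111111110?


XOR: 00010010101
Count of 1s: 4

4


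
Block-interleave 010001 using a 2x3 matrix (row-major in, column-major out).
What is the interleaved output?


Matrix:
  010
  001
Read columns: 001001

001001


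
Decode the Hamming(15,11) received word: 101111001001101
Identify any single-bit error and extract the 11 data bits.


Syndrome = 2: error at position 2

Data: 11101001101 (corrected bit 2)


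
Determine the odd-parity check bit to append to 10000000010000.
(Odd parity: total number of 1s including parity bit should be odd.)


Number of 1s in data: 2
Parity bit: 1

1


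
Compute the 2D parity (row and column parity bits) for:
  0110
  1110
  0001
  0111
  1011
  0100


Row parities: 011111
Column parities: 0001

Row P: 011111, Col P: 0001, Corner: 1


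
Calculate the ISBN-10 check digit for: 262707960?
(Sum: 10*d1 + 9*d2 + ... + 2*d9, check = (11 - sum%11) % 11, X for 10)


Weighted sum: 228
228 mod 11 = 8

Check digit: 3


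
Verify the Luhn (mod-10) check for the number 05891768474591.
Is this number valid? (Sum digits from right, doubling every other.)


Luhn sum = 79
79 mod 10 = 9

Invalid (Luhn sum mod 10 = 9)


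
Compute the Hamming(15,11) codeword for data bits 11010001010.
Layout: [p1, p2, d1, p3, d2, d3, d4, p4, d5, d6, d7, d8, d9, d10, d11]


Parity bits: p1=1, p2=1, p3=0, p4=0

111010100001010


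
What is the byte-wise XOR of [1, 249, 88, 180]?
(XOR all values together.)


XOR chain: 1 ^ 249 ^ 88 ^ 180 = 20

20


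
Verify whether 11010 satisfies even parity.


Number of 1s: 3

No, parity error (3 ones)


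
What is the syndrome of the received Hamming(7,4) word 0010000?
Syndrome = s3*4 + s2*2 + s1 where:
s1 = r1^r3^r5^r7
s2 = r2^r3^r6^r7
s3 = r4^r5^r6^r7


s1=1, s2=1, s3=0

Syndrome = 3 (error at position 3)


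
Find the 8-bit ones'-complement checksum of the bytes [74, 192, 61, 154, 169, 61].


Sum = 711 mod 256 = 199
Complement = 56

56


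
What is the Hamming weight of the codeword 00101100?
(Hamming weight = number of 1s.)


Counting 1s in 00101100

3


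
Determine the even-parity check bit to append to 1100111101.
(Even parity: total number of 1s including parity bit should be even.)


Number of 1s in data: 7
Parity bit: 1

1


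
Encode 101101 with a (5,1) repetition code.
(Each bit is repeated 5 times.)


Each bit -> 5 copies

111110000011111111110000011111


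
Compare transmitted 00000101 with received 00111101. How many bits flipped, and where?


XOR: 00111000

3 error(s) at position(s): 2, 3, 4


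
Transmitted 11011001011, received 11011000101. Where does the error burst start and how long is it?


XOR: 00000001110

Burst at position 7, length 3


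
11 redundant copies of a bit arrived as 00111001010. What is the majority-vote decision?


Ones: 5 out of 11
Threshold: 6

0 (5/11 voted 1)


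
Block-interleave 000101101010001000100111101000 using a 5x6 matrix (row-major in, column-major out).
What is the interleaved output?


Matrix:
  000101
  101010
  001000
  100111
  101000
Read columns: 010110000001101100100101010010

010110000001101100100101010010


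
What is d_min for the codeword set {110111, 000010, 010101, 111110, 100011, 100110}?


Comparing all pairs, minimum distance: 2
Can detect 1 errors, correct 0 errors

2


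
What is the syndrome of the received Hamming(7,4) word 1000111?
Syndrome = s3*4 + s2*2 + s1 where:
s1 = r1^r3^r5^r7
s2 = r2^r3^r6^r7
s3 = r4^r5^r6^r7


s1=1, s2=0, s3=1

Syndrome = 5 (error at position 5)


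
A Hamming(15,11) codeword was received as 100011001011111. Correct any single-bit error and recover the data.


Syndrome = 0: no error detected

Data: 01101011111 (no errors)


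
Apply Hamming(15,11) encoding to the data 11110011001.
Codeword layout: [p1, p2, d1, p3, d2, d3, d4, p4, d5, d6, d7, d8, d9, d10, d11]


Parity bits: p1=1, p2=1, p3=1, p4=1

111111110011001


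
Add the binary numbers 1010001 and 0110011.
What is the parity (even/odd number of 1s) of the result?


1010001 = 81
0110011 = 51
Sum = 132 = 10000100
1s count = 2

even parity (2 ones in 10000100)


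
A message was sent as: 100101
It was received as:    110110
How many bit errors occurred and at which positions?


XOR: 010011

3 error(s) at position(s): 1, 4, 5


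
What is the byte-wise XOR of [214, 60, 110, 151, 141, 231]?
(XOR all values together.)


XOR chain: 214 ^ 60 ^ 110 ^ 151 ^ 141 ^ 231 = 121

121


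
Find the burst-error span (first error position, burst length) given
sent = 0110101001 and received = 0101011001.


XOR: 0011110000

Burst at position 2, length 4


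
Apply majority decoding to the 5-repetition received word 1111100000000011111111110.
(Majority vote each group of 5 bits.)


Groups: 11111, 00000, 00001, 11111, 11110
Majority votes: 10011

10011


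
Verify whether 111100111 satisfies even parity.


Number of 1s: 7

No, parity error (7 ones)


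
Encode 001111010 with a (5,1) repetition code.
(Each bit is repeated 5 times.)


Each bit -> 5 copies

000000000011111111111111111111000001111100000


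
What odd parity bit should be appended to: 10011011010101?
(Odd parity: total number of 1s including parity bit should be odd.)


Number of 1s in data: 8
Parity bit: 1

1


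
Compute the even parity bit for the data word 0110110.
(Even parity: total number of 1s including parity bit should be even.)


Number of 1s in data: 4
Parity bit: 0

0


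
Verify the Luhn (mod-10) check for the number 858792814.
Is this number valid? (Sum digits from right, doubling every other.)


Luhn sum = 49
49 mod 10 = 9

Invalid (Luhn sum mod 10 = 9)


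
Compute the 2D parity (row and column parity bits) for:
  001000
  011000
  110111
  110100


Row parities: 1011
Column parities: 010011

Row P: 1011, Col P: 010011, Corner: 1


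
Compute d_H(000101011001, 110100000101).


XOR: 110001011100
Count of 1s: 6

6


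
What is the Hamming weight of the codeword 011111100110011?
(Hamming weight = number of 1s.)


Counting 1s in 011111100110011

10


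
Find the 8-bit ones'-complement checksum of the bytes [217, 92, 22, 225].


Sum = 556 mod 256 = 44
Complement = 211

211


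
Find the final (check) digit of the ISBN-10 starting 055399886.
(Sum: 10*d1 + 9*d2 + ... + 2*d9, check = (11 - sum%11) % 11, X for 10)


Weighted sum: 273
273 mod 11 = 9

Check digit: 2
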